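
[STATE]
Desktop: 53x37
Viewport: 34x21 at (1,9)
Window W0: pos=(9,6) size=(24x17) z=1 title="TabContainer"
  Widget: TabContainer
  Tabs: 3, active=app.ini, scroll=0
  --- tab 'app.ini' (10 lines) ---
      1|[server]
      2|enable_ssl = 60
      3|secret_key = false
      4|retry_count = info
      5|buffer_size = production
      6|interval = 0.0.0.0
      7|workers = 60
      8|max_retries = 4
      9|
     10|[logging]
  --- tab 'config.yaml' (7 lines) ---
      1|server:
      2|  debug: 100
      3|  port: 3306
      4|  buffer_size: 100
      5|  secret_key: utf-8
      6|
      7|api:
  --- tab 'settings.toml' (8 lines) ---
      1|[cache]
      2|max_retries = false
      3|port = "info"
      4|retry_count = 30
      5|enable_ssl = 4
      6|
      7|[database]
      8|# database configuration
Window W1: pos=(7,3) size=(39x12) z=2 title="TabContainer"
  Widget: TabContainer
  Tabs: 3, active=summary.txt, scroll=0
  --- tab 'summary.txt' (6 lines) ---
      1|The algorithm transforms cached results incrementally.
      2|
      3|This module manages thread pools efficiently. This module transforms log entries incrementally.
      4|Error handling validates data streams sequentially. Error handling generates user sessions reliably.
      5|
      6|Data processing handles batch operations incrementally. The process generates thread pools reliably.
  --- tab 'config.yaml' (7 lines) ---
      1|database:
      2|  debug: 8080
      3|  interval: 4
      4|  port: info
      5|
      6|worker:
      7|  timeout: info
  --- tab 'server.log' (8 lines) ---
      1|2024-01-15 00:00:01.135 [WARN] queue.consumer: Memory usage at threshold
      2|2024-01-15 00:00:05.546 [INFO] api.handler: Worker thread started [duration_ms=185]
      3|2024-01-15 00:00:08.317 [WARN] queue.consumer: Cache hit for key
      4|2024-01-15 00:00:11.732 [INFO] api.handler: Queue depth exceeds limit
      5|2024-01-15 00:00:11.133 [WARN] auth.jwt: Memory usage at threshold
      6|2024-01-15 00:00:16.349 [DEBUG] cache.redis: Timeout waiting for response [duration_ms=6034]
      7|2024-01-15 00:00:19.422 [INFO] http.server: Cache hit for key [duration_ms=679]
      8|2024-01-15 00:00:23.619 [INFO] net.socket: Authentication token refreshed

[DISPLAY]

      ┃                           
      ┃This module manages thread 
      ┃Error handling validates da
      ┃                           
      ┃Data processing handles bat
      ┗━━━━━━━━━━━━━━━━━━━━━━━━━━━
        ┃buffer_size = producti┃  
        ┃interval = 0.0.0.0    ┃  
        ┃workers = 60          ┃  
        ┃max_retries = 4       ┃  
        ┃                      ┃  
        ┃[logging]             ┃  
        ┃                      ┃  
        ┗━━━━━━━━━━━━━━━━━━━━━━┛  
                                  
                                  
                                  
                                  
                                  
                                  
                                  


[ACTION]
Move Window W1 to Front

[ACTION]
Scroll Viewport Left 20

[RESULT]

       ┃                          
       ┃This module manages thread
       ┃Error handling validates d
       ┃                          
       ┃Data processing handles ba
       ┗━━━━━━━━━━━━━━━━━━━━━━━━━━
         ┃buffer_size = producti┃ 
         ┃interval = 0.0.0.0    ┃ 
         ┃workers = 60          ┃ 
         ┃max_retries = 4       ┃ 
         ┃                      ┃ 
         ┃[logging]             ┃ 
         ┃                      ┃ 
         ┗━━━━━━━━━━━━━━━━━━━━━━┛ 
                                  
                                  
                                  
                                  
                                  
                                  
                                  


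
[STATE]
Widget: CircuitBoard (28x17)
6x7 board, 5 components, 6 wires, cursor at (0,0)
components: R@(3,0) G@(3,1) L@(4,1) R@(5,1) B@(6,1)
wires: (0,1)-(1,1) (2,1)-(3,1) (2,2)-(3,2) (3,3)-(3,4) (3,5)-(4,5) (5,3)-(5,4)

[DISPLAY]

   0 1 2 3 4 5              
0  [.]  ·                   
        │                   
1       ·                   
                            
2       ·   ·               
        │   │               
3   R   G   ·   · ─ ·   ·   
                        │   
4       L               ·   
                            
5       R       · ─ ·       
                            
6       B                   
Cursor: (0,0)               
                            
                            


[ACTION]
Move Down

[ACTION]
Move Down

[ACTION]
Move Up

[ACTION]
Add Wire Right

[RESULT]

   0 1 2 3 4 5              
0       ·                   
        │                   
1  [.]─ ·                   
                            
2       ·   ·               
        │   │               
3   R   G   ·   · ─ ·   ·   
                        │   
4       L               ·   
                            
5       R       · ─ ·       
                            
6       B                   
Cursor: (1,0)               
                            
                            


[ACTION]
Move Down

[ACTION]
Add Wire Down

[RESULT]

   0 1 2 3 4 5              
0       ·                   
        │                   
1   · ─ ·                   
                            
2  [.]  ·   ·               
    │   │   │               
3   R   G   ·   · ─ ·   ·   
                        │   
4       L               ·   
                            
5       R       · ─ ·       
                            
6       B                   
Cursor: (2,0)               
                            
                            


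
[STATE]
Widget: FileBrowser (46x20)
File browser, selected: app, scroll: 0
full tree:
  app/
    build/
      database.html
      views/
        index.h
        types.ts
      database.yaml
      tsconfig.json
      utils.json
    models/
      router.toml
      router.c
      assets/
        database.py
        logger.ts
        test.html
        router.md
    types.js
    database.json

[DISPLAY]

> [-] app/                                    
    [+] build/                                
    [+] models/                               
    types.js                                  
    database.json                             
                                              
                                              
                                              
                                              
                                              
                                              
                                              
                                              
                                              
                                              
                                              
                                              
                                              
                                              
                                              


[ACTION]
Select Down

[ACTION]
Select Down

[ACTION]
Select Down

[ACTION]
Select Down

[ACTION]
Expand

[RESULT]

  [-] app/                                    
    [+] build/                                
    [+] models/                               
    types.js                                  
  > database.json                             
                                              
                                              
                                              
                                              
                                              
                                              
                                              
                                              
                                              
                                              
                                              
                                              
                                              
                                              
                                              


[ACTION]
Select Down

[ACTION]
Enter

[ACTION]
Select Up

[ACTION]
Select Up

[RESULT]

  [-] app/                                    
    [+] build/                                
  > [+] models/                               
    types.js                                  
    database.json                             
                                              
                                              
                                              
                                              
                                              
                                              
                                              
                                              
                                              
                                              
                                              
                                              
                                              
                                              
                                              


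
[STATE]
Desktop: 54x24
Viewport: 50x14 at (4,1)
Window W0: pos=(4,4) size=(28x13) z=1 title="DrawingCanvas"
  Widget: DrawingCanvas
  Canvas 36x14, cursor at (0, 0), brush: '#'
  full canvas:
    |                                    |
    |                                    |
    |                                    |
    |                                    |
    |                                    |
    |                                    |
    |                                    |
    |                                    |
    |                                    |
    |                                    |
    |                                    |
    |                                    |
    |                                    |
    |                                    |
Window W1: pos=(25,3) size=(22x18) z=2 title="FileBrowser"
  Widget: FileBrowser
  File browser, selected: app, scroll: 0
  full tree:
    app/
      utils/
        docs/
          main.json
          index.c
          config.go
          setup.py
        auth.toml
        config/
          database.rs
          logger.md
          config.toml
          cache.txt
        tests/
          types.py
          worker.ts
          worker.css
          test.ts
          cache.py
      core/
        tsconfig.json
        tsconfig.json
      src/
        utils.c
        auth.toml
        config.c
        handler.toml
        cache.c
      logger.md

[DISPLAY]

                                                  
                                                  
                     ┏━━━━━━━━━━━━━━━━━━━━┓       
┏━━━━━━━━━━━━━━━━━━━━┃ FileBrowser        ┃       
┃ DrawingCanvas      ┠────────────────────┨       
┠────────────────────┃> [-] app/          ┃       
┃+                   ┃    [+] utils/      ┃       
┃                    ┃    [+] core/       ┃       
┃                    ┃    [+] src/        ┃       
┃                    ┃    logger.md       ┃       
┃                    ┃                    ┃       
┃                    ┃                    ┃       
┃                    ┃                    ┃       
┃                    ┃                    ┃       


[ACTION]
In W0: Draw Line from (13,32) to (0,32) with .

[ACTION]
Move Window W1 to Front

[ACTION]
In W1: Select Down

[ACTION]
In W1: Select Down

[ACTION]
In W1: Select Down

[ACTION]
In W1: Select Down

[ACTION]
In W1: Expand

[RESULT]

                                                  
                                                  
                     ┏━━━━━━━━━━━━━━━━━━━━┓       
┏━━━━━━━━━━━━━━━━━━━━┃ FileBrowser        ┃       
┃ DrawingCanvas      ┠────────────────────┨       
┠────────────────────┃  [-] app/          ┃       
┃+                   ┃    [+] utils/      ┃       
┃                    ┃    [+] core/       ┃       
┃                    ┃    [+] src/        ┃       
┃                    ┃  > logger.md       ┃       
┃                    ┃                    ┃       
┃                    ┃                    ┃       
┃                    ┃                    ┃       
┃                    ┃                    ┃       


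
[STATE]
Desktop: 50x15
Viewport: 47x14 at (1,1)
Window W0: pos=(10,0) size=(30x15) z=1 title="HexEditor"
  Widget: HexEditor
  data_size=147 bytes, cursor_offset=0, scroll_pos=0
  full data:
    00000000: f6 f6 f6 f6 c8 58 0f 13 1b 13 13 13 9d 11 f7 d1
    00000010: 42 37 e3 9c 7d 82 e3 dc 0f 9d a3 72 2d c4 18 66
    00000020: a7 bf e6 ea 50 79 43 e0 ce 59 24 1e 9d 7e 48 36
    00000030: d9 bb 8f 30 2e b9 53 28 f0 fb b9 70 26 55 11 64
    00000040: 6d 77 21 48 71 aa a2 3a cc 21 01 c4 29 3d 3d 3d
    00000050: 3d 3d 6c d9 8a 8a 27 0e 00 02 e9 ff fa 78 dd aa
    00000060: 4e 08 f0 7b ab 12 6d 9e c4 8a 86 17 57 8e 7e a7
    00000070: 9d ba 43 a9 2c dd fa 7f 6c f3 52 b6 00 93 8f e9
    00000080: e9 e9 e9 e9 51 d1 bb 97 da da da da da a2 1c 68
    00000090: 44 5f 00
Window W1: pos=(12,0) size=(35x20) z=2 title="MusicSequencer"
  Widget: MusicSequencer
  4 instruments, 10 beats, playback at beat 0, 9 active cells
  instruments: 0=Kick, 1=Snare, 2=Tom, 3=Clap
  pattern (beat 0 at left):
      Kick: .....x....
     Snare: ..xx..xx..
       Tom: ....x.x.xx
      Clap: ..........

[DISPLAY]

         ┃ ┃ MusicSequencer                  ┃ 
         ┠─┠─────────────────────────────────┨ 
         ┃0┃      ▼123456789                 ┃ 
         ┃0┃  Kick·····█····                 ┃ 
         ┃0┃ Snare··██··██··                 ┃ 
         ┃0┃   Tom····█·█·██                 ┃ 
         ┃0┃  Clap··········                 ┃ 
         ┃0┃                                 ┃ 
         ┃0┃                                 ┃ 
         ┃0┃                                 ┃ 
         ┃0┃                                 ┃ 
         ┃0┃                                 ┃ 
         ┃ ┃                                 ┃ 
         ┗━┃                                 ┃ 


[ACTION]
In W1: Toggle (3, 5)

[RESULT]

         ┃ ┃ MusicSequencer                  ┃ 
         ┠─┠─────────────────────────────────┨ 
         ┃0┃      ▼123456789                 ┃ 
         ┃0┃  Kick·····█····                 ┃ 
         ┃0┃ Snare··██··██··                 ┃ 
         ┃0┃   Tom····█·█·██                 ┃ 
         ┃0┃  Clap·····█····                 ┃ 
         ┃0┃                                 ┃ 
         ┃0┃                                 ┃ 
         ┃0┃                                 ┃ 
         ┃0┃                                 ┃ 
         ┃0┃                                 ┃ 
         ┃ ┃                                 ┃ 
         ┗━┃                                 ┃ 


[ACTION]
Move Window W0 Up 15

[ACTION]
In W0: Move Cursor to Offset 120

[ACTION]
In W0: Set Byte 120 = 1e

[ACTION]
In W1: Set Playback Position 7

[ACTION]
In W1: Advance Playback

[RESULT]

         ┃ ┃ MusicSequencer                  ┃ 
         ┠─┠─────────────────────────────────┨ 
         ┃0┃      01234567▼9                 ┃ 
         ┃0┃  Kick·····█····                 ┃ 
         ┃0┃ Snare··██··██··                 ┃ 
         ┃0┃   Tom····█·█·██                 ┃ 
         ┃0┃  Clap·····█····                 ┃ 
         ┃0┃                                 ┃ 
         ┃0┃                                 ┃ 
         ┃0┃                                 ┃ 
         ┃0┃                                 ┃ 
         ┃0┃                                 ┃ 
         ┃ ┃                                 ┃ 
         ┗━┃                                 ┃ 


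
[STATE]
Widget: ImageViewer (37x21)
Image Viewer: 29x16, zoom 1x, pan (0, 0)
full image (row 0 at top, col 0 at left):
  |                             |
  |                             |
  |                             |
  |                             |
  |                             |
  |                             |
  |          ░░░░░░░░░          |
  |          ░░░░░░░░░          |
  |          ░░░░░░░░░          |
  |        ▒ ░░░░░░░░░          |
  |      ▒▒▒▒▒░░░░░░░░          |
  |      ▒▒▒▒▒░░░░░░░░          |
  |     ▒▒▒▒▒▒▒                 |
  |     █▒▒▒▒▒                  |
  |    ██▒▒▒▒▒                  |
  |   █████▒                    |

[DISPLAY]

                                     
                                     
                                     
                                     
                                     
                                     
          ░░░░░░░░░                  
          ░░░░░░░░░                  
          ░░░░░░░░░                  
        ▒ ░░░░░░░░░                  
      ▒▒▒▒▒░░░░░░░░                  
      ▒▒▒▒▒░░░░░░░░                  
     ▒▒▒▒▒▒▒                         
     █▒▒▒▒▒                          
    ██▒▒▒▒▒                          
   █████▒                            
                                     
                                     
                                     
                                     
                                     


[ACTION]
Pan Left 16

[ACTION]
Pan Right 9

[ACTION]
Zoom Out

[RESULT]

                                     
                                     
                                     
                                     
                                     
                                     
 ░░░░░░░░░                           
 ░░░░░░░░░                           
 ░░░░░░░░░                           
 ░░░░░░░░░                           
▒▒░░░░░░░░                           
▒▒░░░░░░░░                           
▒▒▒                                  
▒▒                                   
▒▒                                   
                                     
                                     
                                     
                                     
                                     
                                     


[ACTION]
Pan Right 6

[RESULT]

                                     
                                     
                                     
                                     
                                     
                                     
░░░░                                 
░░░░                                 
░░░░                                 
░░░░                                 
░░░░                                 
░░░░                                 
                                     
                                     
                                     
                                     
                                     
                                     
                                     
                                     
                                     


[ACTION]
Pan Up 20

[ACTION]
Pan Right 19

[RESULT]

                                     
                                     
                                     
                                     
                                     
                                     
                                     
                                     
                                     
                                     
                                     
                                     
                                     
                                     
                                     
                                     
                                     
                                     
                                     
                                     
                                     


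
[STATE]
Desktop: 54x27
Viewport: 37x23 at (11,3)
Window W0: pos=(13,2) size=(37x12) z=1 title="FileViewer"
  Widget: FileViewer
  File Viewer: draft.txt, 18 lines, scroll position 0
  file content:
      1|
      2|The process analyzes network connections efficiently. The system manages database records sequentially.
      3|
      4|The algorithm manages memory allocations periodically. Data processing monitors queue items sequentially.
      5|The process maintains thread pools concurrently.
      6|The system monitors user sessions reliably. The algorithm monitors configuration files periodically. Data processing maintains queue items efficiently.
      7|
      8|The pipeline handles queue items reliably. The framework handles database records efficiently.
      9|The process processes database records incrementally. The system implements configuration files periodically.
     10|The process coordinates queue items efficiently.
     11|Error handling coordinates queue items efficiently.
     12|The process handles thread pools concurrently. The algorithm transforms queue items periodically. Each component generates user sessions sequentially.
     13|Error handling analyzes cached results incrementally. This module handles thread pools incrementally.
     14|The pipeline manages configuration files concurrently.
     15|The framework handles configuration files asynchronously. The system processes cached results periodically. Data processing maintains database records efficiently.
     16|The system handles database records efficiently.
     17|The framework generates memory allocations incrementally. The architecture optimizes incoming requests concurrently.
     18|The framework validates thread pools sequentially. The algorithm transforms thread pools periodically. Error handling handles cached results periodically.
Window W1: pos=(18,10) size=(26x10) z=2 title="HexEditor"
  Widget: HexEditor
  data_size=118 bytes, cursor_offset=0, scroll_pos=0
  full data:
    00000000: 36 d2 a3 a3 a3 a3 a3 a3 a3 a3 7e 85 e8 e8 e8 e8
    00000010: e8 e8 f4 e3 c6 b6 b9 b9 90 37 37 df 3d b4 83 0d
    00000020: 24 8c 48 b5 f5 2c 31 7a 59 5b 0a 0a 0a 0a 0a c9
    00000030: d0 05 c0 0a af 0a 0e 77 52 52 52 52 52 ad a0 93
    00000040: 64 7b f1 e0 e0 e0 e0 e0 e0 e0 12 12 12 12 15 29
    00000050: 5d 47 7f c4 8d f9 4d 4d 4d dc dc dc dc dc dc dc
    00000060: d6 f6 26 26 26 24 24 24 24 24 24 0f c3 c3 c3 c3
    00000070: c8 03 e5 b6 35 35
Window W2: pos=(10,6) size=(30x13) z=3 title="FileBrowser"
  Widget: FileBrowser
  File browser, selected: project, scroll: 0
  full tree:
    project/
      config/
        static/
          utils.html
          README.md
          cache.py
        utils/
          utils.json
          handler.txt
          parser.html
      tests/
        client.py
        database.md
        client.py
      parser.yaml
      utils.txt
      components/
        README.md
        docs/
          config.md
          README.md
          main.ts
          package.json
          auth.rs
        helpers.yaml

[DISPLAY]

  ┃ FileViewer                       
  ┠──────────────────────────────────
  ┃                                  
━━━━━━━━━━━━━━━━━━━━━━━━━━━━┓rk conne
 FileBrowser                ┃        
────────────────────────────┨ry alloc
> [-] project/              ┃ad pools
    [+] config/             ┃━━━┓ons 
    [+] tests/              ┃   ┃    
    parser.yaml             ┃───┨ms r
    utils.txt               ┃ a3┃━━━━
    [+] components/         ┃ c6┃    
                            ┃ f5┃    
                            ┃ af┃    
                            ┃ e0┃    
━━━━━━━━━━━━━━━━━━━━━━━━━━━━┛ 8d┃    
       ┗━━━━━━━━━━━━━━━━━━━━━━━━┛    
                                     
                                     
                                     
                                     
                                     
                                     


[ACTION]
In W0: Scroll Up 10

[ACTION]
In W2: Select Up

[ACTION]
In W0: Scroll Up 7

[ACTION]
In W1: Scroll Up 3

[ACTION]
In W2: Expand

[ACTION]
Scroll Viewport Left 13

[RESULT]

             ┃ FileViewer            
             ┠───────────────────────
             ┃                       
          ┏━━━━━━━━━━━━━━━━━━━━━━━━━━
          ┃ FileBrowser              
          ┠──────────────────────────
          ┃> [-] project/            
          ┃    [+] config/           
          ┃    [+] tests/            
          ┃    parser.yaml           
          ┃    utils.txt             
          ┃    [+] components/       
          ┃                          
          ┃                          
          ┃                          
          ┗━━━━━━━━━━━━━━━━━━━━━━━━━━
                  ┗━━━━━━━━━━━━━━━━━━
                                     
                                     
                                     
                                     
                                     
                                     


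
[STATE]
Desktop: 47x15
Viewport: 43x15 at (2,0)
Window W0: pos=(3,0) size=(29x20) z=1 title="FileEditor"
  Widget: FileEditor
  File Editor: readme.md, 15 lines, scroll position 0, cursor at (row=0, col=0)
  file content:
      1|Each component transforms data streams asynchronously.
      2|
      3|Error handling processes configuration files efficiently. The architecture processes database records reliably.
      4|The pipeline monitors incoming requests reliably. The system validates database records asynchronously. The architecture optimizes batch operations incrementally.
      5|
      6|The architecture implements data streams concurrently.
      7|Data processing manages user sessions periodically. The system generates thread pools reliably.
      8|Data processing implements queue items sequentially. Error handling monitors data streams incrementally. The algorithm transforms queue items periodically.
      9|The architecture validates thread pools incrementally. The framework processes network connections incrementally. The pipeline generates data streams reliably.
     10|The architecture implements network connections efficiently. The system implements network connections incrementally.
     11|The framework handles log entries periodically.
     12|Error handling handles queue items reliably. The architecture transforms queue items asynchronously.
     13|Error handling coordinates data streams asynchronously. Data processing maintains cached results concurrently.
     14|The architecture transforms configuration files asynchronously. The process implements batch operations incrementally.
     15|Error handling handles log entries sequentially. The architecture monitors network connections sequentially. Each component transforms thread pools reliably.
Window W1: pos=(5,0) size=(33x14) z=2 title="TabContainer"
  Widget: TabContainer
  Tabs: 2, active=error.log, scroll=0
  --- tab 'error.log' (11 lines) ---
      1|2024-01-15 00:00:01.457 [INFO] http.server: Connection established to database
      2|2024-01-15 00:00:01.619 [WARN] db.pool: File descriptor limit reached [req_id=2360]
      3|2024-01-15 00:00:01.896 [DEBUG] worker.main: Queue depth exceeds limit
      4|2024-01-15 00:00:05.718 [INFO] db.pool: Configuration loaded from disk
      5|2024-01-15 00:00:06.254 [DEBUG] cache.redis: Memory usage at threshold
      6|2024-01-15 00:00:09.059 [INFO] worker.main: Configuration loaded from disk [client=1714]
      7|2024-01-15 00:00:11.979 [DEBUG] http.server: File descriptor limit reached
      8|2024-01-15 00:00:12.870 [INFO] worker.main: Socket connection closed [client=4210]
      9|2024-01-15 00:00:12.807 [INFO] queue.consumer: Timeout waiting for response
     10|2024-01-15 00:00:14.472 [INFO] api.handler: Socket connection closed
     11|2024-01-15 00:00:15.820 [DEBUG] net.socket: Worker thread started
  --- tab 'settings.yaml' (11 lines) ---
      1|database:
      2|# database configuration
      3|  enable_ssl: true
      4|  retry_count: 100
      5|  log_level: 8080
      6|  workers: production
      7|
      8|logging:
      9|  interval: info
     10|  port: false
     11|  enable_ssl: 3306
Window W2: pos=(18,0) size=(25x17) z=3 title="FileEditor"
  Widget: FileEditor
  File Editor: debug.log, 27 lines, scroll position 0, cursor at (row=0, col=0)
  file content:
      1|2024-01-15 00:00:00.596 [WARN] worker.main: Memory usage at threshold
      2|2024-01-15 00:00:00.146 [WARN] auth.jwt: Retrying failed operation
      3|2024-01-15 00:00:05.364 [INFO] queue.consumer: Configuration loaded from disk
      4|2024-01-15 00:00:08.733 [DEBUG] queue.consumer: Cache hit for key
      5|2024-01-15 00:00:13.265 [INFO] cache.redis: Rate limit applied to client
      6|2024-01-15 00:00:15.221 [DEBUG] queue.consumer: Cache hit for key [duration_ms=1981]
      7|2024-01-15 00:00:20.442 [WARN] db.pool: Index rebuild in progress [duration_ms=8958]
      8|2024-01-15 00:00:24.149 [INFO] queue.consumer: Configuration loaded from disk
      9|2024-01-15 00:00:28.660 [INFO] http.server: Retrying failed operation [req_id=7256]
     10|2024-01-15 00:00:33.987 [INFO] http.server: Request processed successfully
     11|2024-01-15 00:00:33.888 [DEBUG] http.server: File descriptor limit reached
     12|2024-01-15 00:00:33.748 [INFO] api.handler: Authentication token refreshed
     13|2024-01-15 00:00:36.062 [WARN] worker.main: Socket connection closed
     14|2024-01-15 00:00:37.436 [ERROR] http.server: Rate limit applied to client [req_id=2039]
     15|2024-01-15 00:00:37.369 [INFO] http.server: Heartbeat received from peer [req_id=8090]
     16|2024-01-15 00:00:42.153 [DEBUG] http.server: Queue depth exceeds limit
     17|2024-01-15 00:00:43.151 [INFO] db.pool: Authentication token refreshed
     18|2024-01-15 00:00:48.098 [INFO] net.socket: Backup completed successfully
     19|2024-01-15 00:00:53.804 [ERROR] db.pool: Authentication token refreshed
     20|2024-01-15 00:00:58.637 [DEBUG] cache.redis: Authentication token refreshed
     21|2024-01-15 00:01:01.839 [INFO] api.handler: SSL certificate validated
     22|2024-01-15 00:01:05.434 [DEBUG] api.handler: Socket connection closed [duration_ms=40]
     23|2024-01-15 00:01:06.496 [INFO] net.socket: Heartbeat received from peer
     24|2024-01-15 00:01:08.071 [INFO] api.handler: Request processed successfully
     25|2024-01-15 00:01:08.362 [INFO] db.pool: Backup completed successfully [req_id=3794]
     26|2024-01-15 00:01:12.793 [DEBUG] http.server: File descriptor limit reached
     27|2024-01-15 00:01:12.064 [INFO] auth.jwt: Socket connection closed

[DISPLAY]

 ┏━┏━━━━━━━━━━━━┏━━━━━━━━━━━━━━━━━━━━━━━┓  
 ┃ ┃ TabContaine┃ FileEditor            ┃  
 ┠─┠────────────┠───────────────────────┨  
 ┃█┃[error.log]│┃█024-01-15 00:00:00.59▲┃  
 ┃ ┃────────────┃2024-01-15 00:00:00.14█┃  
 ┃E┃2024-01-15 0┃2024-01-15 00:00:05.36░┃  
 ┃T┃2024-01-15 0┃2024-01-15 00:00:08.73░┃  
 ┃ ┃2024-01-15 0┃2024-01-15 00:00:13.26░┃  
 ┃T┃2024-01-15 0┃2024-01-15 00:00:15.22░┃  
 ┃D┃2024-01-15 0┃2024-01-15 00:00:20.44░┃  
 ┃D┃2024-01-15 0┃2024-01-15 00:00:24.14░┃  
 ┃T┃2024-01-15 0┃2024-01-15 00:00:28.66░┃  
 ┃T┃2024-01-15 0┃2024-01-15 00:00:33.98░┃  
 ┃T┗━━━━━━━━━━━━┃2024-01-15 00:00:33.88░┃  
 ┃Error handling┃2024-01-15 00:00:33.74░┃  


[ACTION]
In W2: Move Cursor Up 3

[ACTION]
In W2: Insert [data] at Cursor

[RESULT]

 ┏━┏━━━━━━━━━━━━┏━━━━━━━━━━━━━━━━━━━━━━━┓  
 ┃ ┃ TabContaine┃ FileEditor            ┃  
 ┠─┠────────────┠───────────────────────┨  
 ┃█┃[error.log]│┃data█024-01-15 00:00:0▲┃  
 ┃ ┃────────────┃2024-01-15 00:00:00.14█┃  
 ┃E┃2024-01-15 0┃2024-01-15 00:00:05.36░┃  
 ┃T┃2024-01-15 0┃2024-01-15 00:00:08.73░┃  
 ┃ ┃2024-01-15 0┃2024-01-15 00:00:13.26░┃  
 ┃T┃2024-01-15 0┃2024-01-15 00:00:15.22░┃  
 ┃D┃2024-01-15 0┃2024-01-15 00:00:20.44░┃  
 ┃D┃2024-01-15 0┃2024-01-15 00:00:24.14░┃  
 ┃T┃2024-01-15 0┃2024-01-15 00:00:28.66░┃  
 ┃T┃2024-01-15 0┃2024-01-15 00:00:33.98░┃  
 ┃T┗━━━━━━━━━━━━┃2024-01-15 00:00:33.88░┃  
 ┃Error handling┃2024-01-15 00:00:33.74░┃  


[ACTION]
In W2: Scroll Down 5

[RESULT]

 ┏━┏━━━━━━━━━━━━┏━━━━━━━━━━━━━━━━━━━━━━━┓  
 ┃ ┃ TabContaine┃ FileEditor            ┃  
 ┠─┠────────────┠───────────────────────┨  
 ┃█┃[error.log]│┃2024-01-15 00:00:15.22▲┃  
 ┃ ┃────────────┃2024-01-15 00:00:20.44░┃  
 ┃E┃2024-01-15 0┃2024-01-15 00:00:24.14░┃  
 ┃T┃2024-01-15 0┃2024-01-15 00:00:28.66░┃  
 ┃ ┃2024-01-15 0┃2024-01-15 00:00:33.98█┃  
 ┃T┃2024-01-15 0┃2024-01-15 00:00:33.88░┃  
 ┃D┃2024-01-15 0┃2024-01-15 00:00:33.74░┃  
 ┃D┃2024-01-15 0┃2024-01-15 00:00:36.06░┃  
 ┃T┃2024-01-15 0┃2024-01-15 00:00:37.43░┃  
 ┃T┃2024-01-15 0┃2024-01-15 00:00:37.36░┃  
 ┃T┗━━━━━━━━━━━━┃2024-01-15 00:00:42.15░┃  
 ┃Error handling┃2024-01-15 00:00:43.15░┃  


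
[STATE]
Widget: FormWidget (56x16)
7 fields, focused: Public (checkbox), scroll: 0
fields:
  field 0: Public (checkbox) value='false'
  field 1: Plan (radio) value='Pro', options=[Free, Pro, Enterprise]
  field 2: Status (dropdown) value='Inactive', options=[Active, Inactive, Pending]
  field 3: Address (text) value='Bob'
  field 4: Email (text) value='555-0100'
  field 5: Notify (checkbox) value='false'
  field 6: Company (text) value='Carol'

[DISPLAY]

> Public:     [ ]                                       
  Plan:       ( ) Free  (●) Pro  ( ) Enterprise         
  Status:     [Inactive                               ▼]
  Address:    [Bob                                     ]
  Email:      [555-0100                                ]
  Notify:     [ ]                                       
  Company:    [Carol                                   ]
                                                        
                                                        
                                                        
                                                        
                                                        
                                                        
                                                        
                                                        
                                                        


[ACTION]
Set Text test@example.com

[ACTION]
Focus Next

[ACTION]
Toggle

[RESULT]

  Public:     [ ]                                       
> Plan:       ( ) Free  (●) Pro  ( ) Enterprise         
  Status:     [Inactive                               ▼]
  Address:    [Bob                                     ]
  Email:      [555-0100                                ]
  Notify:     [ ]                                       
  Company:    [Carol                                   ]
                                                        
                                                        
                                                        
                                                        
                                                        
                                                        
                                                        
                                                        
                                                        


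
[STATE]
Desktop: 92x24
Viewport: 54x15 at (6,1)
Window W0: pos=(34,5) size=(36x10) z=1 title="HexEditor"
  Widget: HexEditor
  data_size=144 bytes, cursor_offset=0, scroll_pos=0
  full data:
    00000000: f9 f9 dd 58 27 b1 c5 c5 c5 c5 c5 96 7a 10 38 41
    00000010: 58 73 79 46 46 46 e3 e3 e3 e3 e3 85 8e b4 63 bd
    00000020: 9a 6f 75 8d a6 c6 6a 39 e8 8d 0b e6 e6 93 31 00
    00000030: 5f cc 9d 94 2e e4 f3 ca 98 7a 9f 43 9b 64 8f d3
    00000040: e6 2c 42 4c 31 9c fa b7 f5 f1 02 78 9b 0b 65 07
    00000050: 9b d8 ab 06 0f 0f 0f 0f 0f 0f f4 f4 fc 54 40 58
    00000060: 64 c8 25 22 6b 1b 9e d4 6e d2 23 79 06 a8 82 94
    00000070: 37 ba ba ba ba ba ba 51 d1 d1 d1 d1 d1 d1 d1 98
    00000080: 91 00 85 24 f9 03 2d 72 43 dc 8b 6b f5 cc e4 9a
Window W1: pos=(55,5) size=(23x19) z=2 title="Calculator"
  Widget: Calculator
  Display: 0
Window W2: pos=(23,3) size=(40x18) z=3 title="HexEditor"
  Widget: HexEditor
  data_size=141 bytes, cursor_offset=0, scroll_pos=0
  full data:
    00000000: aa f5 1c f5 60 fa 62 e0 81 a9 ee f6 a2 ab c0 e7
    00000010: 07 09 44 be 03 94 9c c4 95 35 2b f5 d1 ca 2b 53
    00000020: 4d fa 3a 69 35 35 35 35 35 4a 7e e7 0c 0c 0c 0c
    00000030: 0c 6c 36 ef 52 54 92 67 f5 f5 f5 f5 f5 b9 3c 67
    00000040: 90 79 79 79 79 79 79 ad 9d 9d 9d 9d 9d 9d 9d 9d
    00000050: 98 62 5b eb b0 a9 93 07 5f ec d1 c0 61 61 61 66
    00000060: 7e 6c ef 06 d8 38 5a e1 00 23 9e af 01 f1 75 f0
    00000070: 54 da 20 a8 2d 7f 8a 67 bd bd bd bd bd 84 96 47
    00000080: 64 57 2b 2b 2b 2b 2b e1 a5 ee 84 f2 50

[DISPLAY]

                                                      
                                                      
                 ┏━━━━━━━━━━━━━━━━━━━━━━━━━━━━━━━━━━━━
                 ┃ HexEditor                          
                 ┠────────────────────────────────────
                 ┃00000000  AA f5 1c f5 60 fa 62 e0  8
                 ┃00000010  07 09 44 be 03 94 9c c4  9
                 ┃00000020  4d fa 3a 69 35 35 35 35  3
                 ┃00000030  0c 6c 36 ef 52 54 92 67  f
                 ┃00000040  90 79 79 79 79 79 79 ad  9
                 ┃00000050  98 62 5b eb b0 a9 93 07  5
                 ┃00000060  7e 6c ef 06 d8 38 5a e1  0
                 ┃00000070  54 da 20 a8 2d 7f 8a 67  b
                 ┃00000080  64 57 2b 2b 2b 2b 2b e1  a
                 ┃                                    


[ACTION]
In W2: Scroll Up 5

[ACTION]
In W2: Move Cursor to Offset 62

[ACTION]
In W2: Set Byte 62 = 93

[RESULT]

                                                      
                                                      
                 ┏━━━━━━━━━━━━━━━━━━━━━━━━━━━━━━━━━━━━
                 ┃ HexEditor                          
                 ┠────────────────────────────────────
                 ┃00000000  aa f5 1c f5 60 fa 62 e0  8
                 ┃00000010  07 09 44 be 03 94 9c c4  9
                 ┃00000020  4d fa 3a 69 35 35 35 35  3
                 ┃00000030  0c 6c 36 ef 52 54 92 67  f
                 ┃00000040  90 79 79 79 79 79 79 ad  9
                 ┃00000050  98 62 5b eb b0 a9 93 07  5
                 ┃00000060  7e 6c ef 06 d8 38 5a e1  0
                 ┃00000070  54 da 20 a8 2d 7f 8a 67  b
                 ┃00000080  64 57 2b 2b 2b 2b 2b e1  a
                 ┃                                    


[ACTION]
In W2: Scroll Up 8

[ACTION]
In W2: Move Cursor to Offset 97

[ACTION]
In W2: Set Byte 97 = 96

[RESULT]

                                                      
                                                      
                 ┏━━━━━━━━━━━━━━━━━━━━━━━━━━━━━━━━━━━━
                 ┃ HexEditor                          
                 ┠────────────────────────────────────
                 ┃00000000  aa f5 1c f5 60 fa 62 e0  8
                 ┃00000010  07 09 44 be 03 94 9c c4  9
                 ┃00000020  4d fa 3a 69 35 35 35 35  3
                 ┃00000030  0c 6c 36 ef 52 54 92 67  f
                 ┃00000040  90 79 79 79 79 79 79 ad  9
                 ┃00000050  98 62 5b eb b0 a9 93 07  5
                 ┃00000060  7e 96 ef 06 d8 38 5a e1  0
                 ┃00000070  54 da 20 a8 2d 7f 8a 67  b
                 ┃00000080  64 57 2b 2b 2b 2b 2b e1  a
                 ┃                                    
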